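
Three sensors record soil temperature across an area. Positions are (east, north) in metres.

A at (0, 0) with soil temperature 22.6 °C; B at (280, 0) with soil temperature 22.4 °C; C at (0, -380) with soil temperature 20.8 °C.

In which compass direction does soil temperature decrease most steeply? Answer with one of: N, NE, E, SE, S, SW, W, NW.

S

∂T/∂x = (22.4 − 22.6) / (280 − 0) = -0.0007143
∂T/∂y = (20.8 − 22.6) / (-380 − 0) = +0.004737
Steepest decrease is along −∇f = (+0.0007143 E, -0.004737 N) → south.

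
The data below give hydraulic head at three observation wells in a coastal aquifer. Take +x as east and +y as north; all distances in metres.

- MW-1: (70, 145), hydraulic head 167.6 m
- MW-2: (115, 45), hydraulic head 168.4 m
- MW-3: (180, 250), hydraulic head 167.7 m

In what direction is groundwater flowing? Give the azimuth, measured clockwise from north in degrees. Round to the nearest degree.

Differences from MW-1: to MW-2 (Δx, Δy, Δh) = (45, -100, +0.8); to MW-3 = (110, 105, +0.1).
Determinant of the coordinate differences = 45·105 − 110·(-100) = 15725.
∂h/∂x = [(+0.8)·105 − (+0.1)·(-100)] / 15725 = +0.005978
∂h/∂y = [45·(+0.1) − 110·(+0.8)] / 15725 = -0.005310
Flow direction (−∇h) has components (-0.005978 E, +0.005310 N).
Azimuth = atan2(E, N) = atan2(-0.005978, +0.005310) = 311.6° ≈ 312°.

312°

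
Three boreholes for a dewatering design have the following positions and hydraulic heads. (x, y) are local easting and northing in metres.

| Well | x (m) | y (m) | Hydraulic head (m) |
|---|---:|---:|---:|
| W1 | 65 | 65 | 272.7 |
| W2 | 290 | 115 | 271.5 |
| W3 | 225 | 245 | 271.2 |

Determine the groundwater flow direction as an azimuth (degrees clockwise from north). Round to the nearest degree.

Three-point gradient (reference W1): Δ to W2 = (225, 50, -1.2), Δ to W3 = (160, 180, -1.5).
∂h/∂x = -0.004338, ∂h/∂y = -0.004477 (det = 32500).
Flow direction (−∇h) has components (+0.004338 E, +0.004477 N).
Azimuth = atan2(E, N) = atan2(+0.004338, +0.004477) = 44.1° ≈ 044°.

044°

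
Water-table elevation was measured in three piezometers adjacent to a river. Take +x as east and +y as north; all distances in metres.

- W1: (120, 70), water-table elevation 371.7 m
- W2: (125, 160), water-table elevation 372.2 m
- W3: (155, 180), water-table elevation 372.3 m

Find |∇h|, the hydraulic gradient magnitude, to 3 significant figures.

Three-point gradient (reference W1): Δ to W2 = (5, 90, +0.5), Δ to W3 = (35, 110, +0.6).
∂h/∂x = -0.0003846, ∂h/∂y = +0.005577 (det = -2600).
|∇h| = √(-0.0003846² + 0.005577²) = 0.00559

0.00559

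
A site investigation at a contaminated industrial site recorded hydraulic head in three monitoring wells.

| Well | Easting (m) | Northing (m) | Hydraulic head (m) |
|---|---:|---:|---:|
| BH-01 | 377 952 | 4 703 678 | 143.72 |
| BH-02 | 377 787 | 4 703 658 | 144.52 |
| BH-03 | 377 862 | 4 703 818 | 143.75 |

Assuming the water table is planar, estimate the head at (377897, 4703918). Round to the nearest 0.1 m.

Taking BH-01 as reference: BH-02−BH-01 = (-165, -20, +0.80); BH-03−BH-01 = (-90, 140, +0.03).
Determinant of the coordinate differences = (-165)·140 − (-90)·(-20) = -24900.
∂h/∂x = [(+0.80)·140 − (+0.03)·(-20)] / -24900 = -0.004522
∂h/∂y = [(-165)·(+0.03) − (-90)·(+0.80)] / -24900 = -0.002693
h(377897, 4703918) = 143.72 + (-0.004522)·(-55) + (-0.002693)·(240) = 143.72 +0.249 -0.646 = 143.322 m.

143.3 m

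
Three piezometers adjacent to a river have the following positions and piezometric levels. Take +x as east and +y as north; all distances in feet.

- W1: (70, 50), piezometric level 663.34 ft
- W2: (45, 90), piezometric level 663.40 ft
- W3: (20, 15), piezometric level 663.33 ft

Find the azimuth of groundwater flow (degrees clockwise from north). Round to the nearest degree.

152°

Taking W1 as reference: W2−W1 = (-25, 40, +0.06); W3−W1 = (-50, -35, -0.01).
Determinant of the coordinate differences = (-25)·(-35) − (-50)·40 = 2875.
∂h/∂x = [(+0.06)·(-35) − (-0.01)·40] / 2875 = -0.0005913
∂h/∂y = [(-25)·(-0.01) − (-50)·(+0.06)] / 2875 = +0.001130
Flow direction (−∇h) has components (+0.0005913 E, -0.001130 N).
Azimuth = atan2(E, N) = atan2(+0.0005913, -0.001130) = 152.4° ≈ 152°.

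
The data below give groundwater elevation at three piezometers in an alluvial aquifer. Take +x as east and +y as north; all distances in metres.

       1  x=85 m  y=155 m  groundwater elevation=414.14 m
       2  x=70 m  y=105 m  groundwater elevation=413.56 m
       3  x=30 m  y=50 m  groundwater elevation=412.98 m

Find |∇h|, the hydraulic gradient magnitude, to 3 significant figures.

Differences from 1: to 2 (Δx, Δy, Δh) = (-15, -50, -0.58); to 3 = (-55, -105, -1.16).
Determinant of the coordinate differences = (-15)·(-105) − (-55)·(-50) = -1175.
∂h/∂x = [(-0.58)·(-105) − (-1.16)·(-50)] / -1175 = -0.002468
∂h/∂y = [(-15)·(-1.16) − (-55)·(-0.58)] / -1175 = +0.01234
|∇h| = √(-0.002468² + 0.01234²) = 0.01258

0.0126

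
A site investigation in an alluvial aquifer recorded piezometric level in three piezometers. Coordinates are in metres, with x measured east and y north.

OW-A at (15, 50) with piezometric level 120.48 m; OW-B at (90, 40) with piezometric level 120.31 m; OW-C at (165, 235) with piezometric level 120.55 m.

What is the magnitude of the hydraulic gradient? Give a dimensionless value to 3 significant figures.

0.00283

With h = a·x + b·y + c and OW-A as origin, the differences give:
  75·a + (-10)·b = -0.17
  150·a + 185·b = +0.07
Eliminate b (×185 and ×(-10), subtract): 15375·a = -30.750 → a = ∂h/∂x = -0.002000
Back-substitute: b = ∂h/∂y = +0.002000.
|∇h| = √(-0.002000² + 0.002000²) = 0.002828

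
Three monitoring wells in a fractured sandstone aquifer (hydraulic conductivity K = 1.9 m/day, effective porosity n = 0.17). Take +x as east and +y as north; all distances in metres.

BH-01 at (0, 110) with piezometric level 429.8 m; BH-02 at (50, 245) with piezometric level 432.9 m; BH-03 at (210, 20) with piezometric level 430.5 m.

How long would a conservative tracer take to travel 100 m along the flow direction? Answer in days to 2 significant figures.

Differences from BH-01: to BH-02 (Δx, Δy, Δh) = (50, 135, +3.1); to BH-03 = (210, -90, +0.7).
Determinant of the coordinate differences = 50·(-90) − 210·135 = -32850.
∂h/∂x = [(+3.1)·(-90) − (+0.7)·135] / -32850 = +0.01137
∂h/∂y = [50·(+0.7) − 210·(+3.1)] / -32850 = +0.01875
|∇h| = √(0.01137² + 0.01875²) = 0.02193
Seepage velocity v = K·i/n = 1.9 × 0.02193 / 0.17 = 0.2451 m/day.
t = 100 / 0.2451 = 408 days.

410 days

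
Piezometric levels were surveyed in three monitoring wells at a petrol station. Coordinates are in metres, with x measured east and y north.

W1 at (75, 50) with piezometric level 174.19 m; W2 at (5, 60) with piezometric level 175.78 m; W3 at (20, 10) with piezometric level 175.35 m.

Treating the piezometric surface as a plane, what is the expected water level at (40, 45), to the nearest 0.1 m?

175.0 m

Taking W1 as reference: W2−W1 = (-70, 10, +1.59); W3−W1 = (-55, -40, +1.16).
Determinant of the coordinate differences = (-70)·(-40) − (-55)·10 = 3350.
∂h/∂x = [(+1.59)·(-40) − (+1.16)·10] / 3350 = -0.02245
∂h/∂y = [(-70)·(+1.16) − (-55)·(+1.59)] / 3350 = +0.001866
h(40, 45) = 174.19 + (-0.02245)·(-35) + (+0.001866)·(-5) = 174.19 +0.786 -0.009 = 174.966 m.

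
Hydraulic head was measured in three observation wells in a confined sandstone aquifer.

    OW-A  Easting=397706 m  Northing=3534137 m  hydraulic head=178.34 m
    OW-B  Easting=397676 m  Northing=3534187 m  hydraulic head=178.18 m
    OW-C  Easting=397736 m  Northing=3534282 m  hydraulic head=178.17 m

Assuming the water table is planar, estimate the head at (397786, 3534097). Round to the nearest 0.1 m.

Three-point gradient (reference OW-A): Δ to OW-B = (-30, 50, -0.16), Δ to OW-C = (30, 145, -0.17).
∂h/∂x = +0.002513, ∂h/∂y = -0.001692 (det = -5850).
h(397786, 3534097) = 178.34 + (+0.002513)·(80) + (-0.001692)·(-40) = 178.34 +0.201 +0.068 = 178.609 m.

178.6 m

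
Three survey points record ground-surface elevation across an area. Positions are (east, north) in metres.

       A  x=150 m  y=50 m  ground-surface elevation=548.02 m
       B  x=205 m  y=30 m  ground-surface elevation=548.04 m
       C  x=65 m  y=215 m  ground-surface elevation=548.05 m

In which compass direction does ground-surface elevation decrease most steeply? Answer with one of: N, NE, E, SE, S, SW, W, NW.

SW

With z = a·x + b·y + c and A as origin, the differences give:
  55·a + (-20)·b = +0.02
  (-85)·a + 165·b = +0.03
Eliminate b (×165 and ×(-20), subtract): 7375·a = 3.900 → a = ∂z/∂x = +0.0005288
Back-substitute: b = ∂z/∂y = +0.0004542.
Steepest decrease is along −∇f = (-0.0005288 E, -0.0004542 N) → southwest.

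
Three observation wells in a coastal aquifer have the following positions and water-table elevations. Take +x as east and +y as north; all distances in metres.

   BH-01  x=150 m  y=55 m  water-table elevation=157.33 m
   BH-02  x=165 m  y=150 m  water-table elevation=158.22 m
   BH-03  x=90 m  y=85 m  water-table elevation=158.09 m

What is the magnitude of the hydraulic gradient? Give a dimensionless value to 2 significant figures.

Taking BH-01 as reference: BH-02−BH-01 = (15, 95, +0.89); BH-03−BH-01 = (-60, 30, +0.76).
Solve a·Δx + b·Δy = Δh: det = 15·30 − (-60)·95 = 6150.
∂h/∂x = [(+0.89)·30 − (+0.76)·95] / 6150 = -0.007398
∂h/∂y = [15·(+0.76) − (-60)·(+0.89)] / 6150 = +0.01054
|∇h| = √(-0.007398² + 0.01054²) = 0.01288

0.013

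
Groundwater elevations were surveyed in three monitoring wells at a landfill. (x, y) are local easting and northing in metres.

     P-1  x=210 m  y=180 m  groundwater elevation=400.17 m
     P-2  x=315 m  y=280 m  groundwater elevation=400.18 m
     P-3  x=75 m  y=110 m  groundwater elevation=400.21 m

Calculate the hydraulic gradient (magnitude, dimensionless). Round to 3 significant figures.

Taking P-1 as reference: P-2−P-1 = (105, 100, +0.01); P-3−P-1 = (-135, -70, +0.04).
Solve a·Δx + b·Δy = Δh: det = 105·(-70) − (-135)·100 = 6150.
∂h/∂x = [(+0.01)·(-70) − (+0.04)·100] / 6150 = -0.0007642
∂h/∂y = [105·(+0.04) − (-135)·(+0.01)] / 6150 = +0.0009024
|∇h| = √(-0.0007642² + 0.0009024²) = 0.001183

0.00118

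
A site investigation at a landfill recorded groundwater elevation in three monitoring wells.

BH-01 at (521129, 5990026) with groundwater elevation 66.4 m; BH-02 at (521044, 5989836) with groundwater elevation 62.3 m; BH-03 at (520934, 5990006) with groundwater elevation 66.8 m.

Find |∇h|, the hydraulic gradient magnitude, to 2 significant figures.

Taking BH-01 as reference: BH-02−BH-01 = (-85, -190, -4.1); BH-03−BH-01 = (-195, -20, +0.4).
Determinant of the coordinate differences = (-85)·(-20) − (-195)·(-190) = -35350.
∂h/∂x = [(-4.1)·(-20) − (+0.4)·(-190)] / -35350 = -0.004470
∂h/∂y = [(-85)·(+0.4) − (-195)·(-4.1)] / -35350 = +0.02358
|∇h| = √(-0.004470² + 0.02358²) = 0.024

0.024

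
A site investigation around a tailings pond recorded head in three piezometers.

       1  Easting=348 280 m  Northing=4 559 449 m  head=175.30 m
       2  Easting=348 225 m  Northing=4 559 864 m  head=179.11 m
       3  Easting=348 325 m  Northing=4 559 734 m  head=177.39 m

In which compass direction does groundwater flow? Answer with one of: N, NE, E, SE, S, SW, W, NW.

Taking 1 as reference: 2−1 = (-55, 415, +3.81); 3−1 = (45, 285, +2.09).
Solve a·Δx + b·Δy = Δh: det = (-55)·285 − 45·415 = -34350.
∂h/∂x = [(+3.81)·285 − (+2.09)·415] / -34350 = -0.006361
∂h/∂y = [(-55)·(+2.09) − 45·(+3.81)] / -34350 = +0.008338
Flow = −∇h = (+0.006361 east, -0.008338 north), which points southeast.

SE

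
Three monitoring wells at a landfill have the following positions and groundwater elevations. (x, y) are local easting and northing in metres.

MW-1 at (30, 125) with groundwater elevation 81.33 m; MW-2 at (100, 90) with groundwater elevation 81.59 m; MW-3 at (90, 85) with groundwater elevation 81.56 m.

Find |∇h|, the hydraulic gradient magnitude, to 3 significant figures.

With h = a·x + b·y + c and MW-1 as origin, the differences give:
  70·a + (-35)·b = +0.26
  60·a + (-40)·b = +0.23
Eliminate b (×(-40) and ×(-35), subtract): -700·a = -2.350 → a = ∂h/∂x = +0.003357
Back-substitute: b = ∂h/∂y = -0.0007143.
|∇h| = √(0.003357² + -0.0007143²) = 0.003432

0.00343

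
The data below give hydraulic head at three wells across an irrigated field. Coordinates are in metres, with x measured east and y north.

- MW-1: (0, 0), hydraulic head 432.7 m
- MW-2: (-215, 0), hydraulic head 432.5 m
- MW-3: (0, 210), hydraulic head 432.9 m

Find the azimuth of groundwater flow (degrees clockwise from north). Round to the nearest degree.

224°

∂h/∂x = (432.5 − 432.7) / (-215 − 0) = +0.0009302
∂h/∂y = (432.9 − 432.7) / (210 − 0) = +0.0009524
Flow direction (−∇h) has components (-0.0009302 E, -0.0009524 N).
Azimuth = atan2(E, N) = atan2(-0.0009302, -0.0009524) = 224.3° ≈ 224°.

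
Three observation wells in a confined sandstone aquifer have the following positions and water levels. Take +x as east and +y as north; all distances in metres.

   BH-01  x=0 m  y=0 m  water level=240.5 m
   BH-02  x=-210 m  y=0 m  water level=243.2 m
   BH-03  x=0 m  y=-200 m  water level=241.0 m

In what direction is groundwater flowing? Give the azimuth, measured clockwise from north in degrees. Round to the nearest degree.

∂h/∂x = (243.2 − 240.5) / (-210 − 0) = -0.01286
∂h/∂y = (241.0 − 240.5) / (-200 − 0) = -0.002500
Flow direction (−∇h) has components (+0.01286 E, +0.002500 N).
Azimuth = atan2(E, N) = atan2(+0.01286, +0.002500) = 79.0° ≈ 079°.

079°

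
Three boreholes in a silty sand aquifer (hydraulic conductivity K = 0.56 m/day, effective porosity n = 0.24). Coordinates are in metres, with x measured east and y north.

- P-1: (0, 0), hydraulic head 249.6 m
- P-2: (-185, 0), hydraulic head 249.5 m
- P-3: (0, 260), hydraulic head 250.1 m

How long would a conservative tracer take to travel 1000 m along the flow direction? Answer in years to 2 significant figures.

590 years

∂h/∂x = (249.5 − 249.6) / (-185 − 0) = +0.0005405
∂h/∂y = (250.1 − 249.6) / (260 − 0) = +0.001923
|∇h| = √(0.0005405² + 0.001923²) = 0.001998
Seepage velocity v = K·i/n = 0.56 × 0.001998 / 0.24 = 0.004662 m/day.
t = 1000 / 0.004662 = 2.145e+05 days = 587 years.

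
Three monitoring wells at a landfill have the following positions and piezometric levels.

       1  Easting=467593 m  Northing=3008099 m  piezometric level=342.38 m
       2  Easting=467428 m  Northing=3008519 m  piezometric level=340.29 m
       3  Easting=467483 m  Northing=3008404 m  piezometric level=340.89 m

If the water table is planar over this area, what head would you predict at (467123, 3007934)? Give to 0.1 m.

341.7 m

Taking 1 as reference: 2−1 = (-165, 420, -2.09); 3−1 = (-110, 305, -1.49).
Solve a·Δx + b·Δy = Δh: det = (-165)·305 − (-110)·420 = -4125.
∂h/∂x = [(-2.09)·305 − (-1.49)·420] / -4125 = +0.002824
∂h/∂y = [(-165)·(-1.49) − (-110)·(-2.09)] / -4125 = -0.003867
h(467123, 3007934) = 342.38 + (+0.002824)·(-470) + (-0.003867)·(-165) = 342.38 -1.327 +0.638 = 341.691 m.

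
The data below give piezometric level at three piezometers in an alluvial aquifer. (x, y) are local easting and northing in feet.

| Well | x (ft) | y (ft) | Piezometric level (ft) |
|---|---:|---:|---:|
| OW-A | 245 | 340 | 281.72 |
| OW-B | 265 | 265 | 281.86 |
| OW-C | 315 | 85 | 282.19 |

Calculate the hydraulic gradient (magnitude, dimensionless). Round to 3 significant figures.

0.00401

Three-point gradient (reference OW-A): Δ to OW-B = (20, -75, +0.14), Δ to OW-C = (70, -255, +0.47).
∂h/∂x = -0.003000, ∂h/∂y = -0.002667 (det = 150).
|∇h| = √(-0.003000² + -0.002667²) = 0.004014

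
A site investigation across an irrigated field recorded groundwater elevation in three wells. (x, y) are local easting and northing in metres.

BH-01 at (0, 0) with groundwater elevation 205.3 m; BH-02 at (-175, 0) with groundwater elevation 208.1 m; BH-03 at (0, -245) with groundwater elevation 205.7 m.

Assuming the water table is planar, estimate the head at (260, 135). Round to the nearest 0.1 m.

200.9 m

∂h/∂x = (208.1 − 205.3) / (-175 − 0) = -0.01600
∂h/∂y = (205.7 − 205.3) / (-245 − 0) = -0.001633
h(260, 135) = 205.3 + (-0.01600)·(260) + (-0.001633)·(135) = 205.3 -4.160 -0.220 = 200.920 m.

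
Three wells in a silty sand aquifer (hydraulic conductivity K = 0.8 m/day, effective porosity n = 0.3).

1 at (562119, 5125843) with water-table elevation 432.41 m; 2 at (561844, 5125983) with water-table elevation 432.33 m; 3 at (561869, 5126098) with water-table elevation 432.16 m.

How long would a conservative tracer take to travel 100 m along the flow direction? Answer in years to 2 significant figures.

Differences from 1: to 2 (Δx, Δy, Δh) = (-275, 140, -0.08); to 3 = (-250, 255, -0.25).
Determinant of the coordinate differences = (-275)·255 − (-250)·140 = -35125.
∂h/∂x = [(-0.08)·255 − (-0.25)·140] / -35125 = -0.0004157
∂h/∂y = [(-275)·(-0.25) − (-250)·(-0.08)] / -35125 = -0.001388
|∇h| = √(-0.0004157² + -0.001388²) = 0.001449
Seepage velocity v = K·i/n = 0.8 × 0.001449 / 0.3 = 0.003864 m/day.
t = 100 / 0.003864 = 2.588e+04 days = 70.9 years.

71 years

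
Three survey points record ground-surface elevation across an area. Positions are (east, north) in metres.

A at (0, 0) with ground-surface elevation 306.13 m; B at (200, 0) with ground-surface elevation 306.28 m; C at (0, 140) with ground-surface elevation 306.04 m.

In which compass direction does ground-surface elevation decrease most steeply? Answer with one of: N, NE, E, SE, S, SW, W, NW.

NW

∂z/∂x = (306.28 − 306.13) / (200 − 0) = +0.0007500
∂z/∂y = (306.04 − 306.13) / (140 − 0) = -0.0006429
Steepest decrease is along −∇f = (-0.0007500 E, +0.0006429 N) → northwest.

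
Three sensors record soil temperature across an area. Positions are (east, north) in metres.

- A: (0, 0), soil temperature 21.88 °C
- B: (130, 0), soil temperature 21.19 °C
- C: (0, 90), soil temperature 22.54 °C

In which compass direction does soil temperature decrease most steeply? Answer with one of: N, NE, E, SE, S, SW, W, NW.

SE

∂T/∂x = (21.19 − 21.88) / (130 − 0) = -0.005308
∂T/∂y = (22.54 − 21.88) / (90 − 0) = +0.007333
Steepest decrease is along −∇f = (+0.005308 E, -0.007333 N) → southeast.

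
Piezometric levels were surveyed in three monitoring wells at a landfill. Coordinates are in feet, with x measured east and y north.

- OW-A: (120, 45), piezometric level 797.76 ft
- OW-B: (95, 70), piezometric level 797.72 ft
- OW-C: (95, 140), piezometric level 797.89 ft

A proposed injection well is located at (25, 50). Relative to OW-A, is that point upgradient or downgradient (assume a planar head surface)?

downgradient

Taking OW-A as reference: OW-B−OW-A = (-25, 25, -0.04); OW-C−OW-A = (-25, 95, +0.13).
Determinant of the coordinate differences = (-25)·95 − (-25)·25 = -1750.
∂h/∂x = [(-0.04)·95 − (+0.13)·25] / -1750 = +0.004029
∂h/∂y = [(-25)·(+0.13) − (-25)·(-0.04)] / -1750 = +0.002429
Head at (25, 50) = 797.76 + (+0.004029)·(-95) + (+0.002429)·(5) = 797.39 ft.
That is lower than the 797.76 ft at OW-A, so the point is downgradient.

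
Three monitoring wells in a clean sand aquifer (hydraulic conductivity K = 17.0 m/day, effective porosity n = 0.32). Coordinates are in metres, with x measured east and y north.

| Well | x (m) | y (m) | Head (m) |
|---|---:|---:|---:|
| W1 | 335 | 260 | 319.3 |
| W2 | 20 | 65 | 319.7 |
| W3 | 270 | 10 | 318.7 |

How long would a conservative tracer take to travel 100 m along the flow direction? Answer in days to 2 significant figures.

Differences from W1: to W2 (Δx, Δy, Δh) = (-315, -195, +0.4); to W3 = (-65, -250, -0.6).
Solve a·Δx + b·Δy = Δh: det = (-315)·(-250) − (-65)·(-195) = 66075.
∂h/∂x = [(+0.4)·(-250) − (-0.6)·(-195)] / 66075 = -0.003284
∂h/∂y = [(-315)·(-0.6) − (-65)·(+0.4)] / 66075 = +0.003254
|∇h| = √(-0.003284² + 0.003254²) = 0.004623
Seepage velocity v = K·i/n = 17.0 × 0.004623 / 0.32 = 0.2456 m/day.
t = 100 / 0.2456 = 407.2 days.

410 days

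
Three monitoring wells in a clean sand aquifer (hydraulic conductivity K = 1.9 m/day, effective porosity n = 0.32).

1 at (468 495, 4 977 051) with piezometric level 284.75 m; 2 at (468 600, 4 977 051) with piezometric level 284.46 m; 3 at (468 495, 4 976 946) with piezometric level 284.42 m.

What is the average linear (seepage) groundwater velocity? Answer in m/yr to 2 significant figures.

9.1 m/yr

∂h/∂x = (284.46 − 284.75) / (468600 − 468495) = -0.002762
∂h/∂y = (284.42 − 284.75) / (4976946 − 4977051) = +0.003143
|∇h| = √(-0.002762² + 0.003143²) = 0.004184
Seepage velocity v = K·i/n = 1.9 × 0.004184 / 0.32 = 0.02484 m/day = 9.073 m/yr.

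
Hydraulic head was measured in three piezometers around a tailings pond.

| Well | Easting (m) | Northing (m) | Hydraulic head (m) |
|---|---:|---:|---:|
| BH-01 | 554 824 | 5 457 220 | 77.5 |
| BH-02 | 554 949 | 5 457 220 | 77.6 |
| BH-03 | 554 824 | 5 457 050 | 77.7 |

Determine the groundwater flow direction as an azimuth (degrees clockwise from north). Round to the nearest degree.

326°

∂h/∂x = (77.6 − 77.5) / (554949 − 554824) = +0.0008000
∂h/∂y = (77.7 − 77.5) / (5457050 − 5457220) = -0.001176
Flow direction (−∇h) has components (-0.0008000 E, +0.001176 N).
Azimuth = atan2(E, N) = atan2(-0.0008000, +0.001176) = 325.8° ≈ 326°.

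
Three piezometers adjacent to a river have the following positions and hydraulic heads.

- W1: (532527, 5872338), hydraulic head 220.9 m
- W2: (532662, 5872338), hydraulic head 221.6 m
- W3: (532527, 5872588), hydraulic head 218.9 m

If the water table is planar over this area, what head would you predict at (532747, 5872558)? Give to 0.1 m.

220.3 m

∂h/∂x = (221.6 − 220.9) / (532662 − 532527) = +0.005185
∂h/∂y = (218.9 − 220.9) / (5872588 − 5872338) = -0.008000
h(532747, 5872558) = 220.9 + (+0.005185)·(220) + (-0.008000)·(220) = 220.9 +1.141 -1.760 = 220.281 m.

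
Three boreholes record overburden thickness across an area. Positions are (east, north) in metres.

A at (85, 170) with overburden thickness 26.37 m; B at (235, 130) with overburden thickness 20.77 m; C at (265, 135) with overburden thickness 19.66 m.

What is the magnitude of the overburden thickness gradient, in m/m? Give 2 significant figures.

Differences from A: to B (Δx, Δy, Δh) = (150, -40, -5.60); to C = (180, -35, -6.71).
Determinant of the coordinate differences = 150·(-35) − 180·(-40) = 1950.
∂d/∂x = [(-5.60)·(-35) − (-6.71)·(-40)] / 1950 = -0.03713
∂d/∂y = [150·(-6.71) − 180·(-5.60)] / 1950 = +0.0007692
|∇f| = √(-0.03713² + 0.0007692²) = 0.03714 m/m

0.037 m/m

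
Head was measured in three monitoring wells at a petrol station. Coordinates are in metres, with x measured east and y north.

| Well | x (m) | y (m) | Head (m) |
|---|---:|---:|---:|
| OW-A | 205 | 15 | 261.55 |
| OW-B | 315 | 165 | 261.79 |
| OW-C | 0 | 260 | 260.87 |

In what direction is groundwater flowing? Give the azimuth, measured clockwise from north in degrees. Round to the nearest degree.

279°

Three-point gradient (reference OW-A): Δ to OW-B = (110, 150, +0.24), Δ to OW-C = (-205, 245, -0.68).
∂h/∂x = +0.002787, ∂h/∂y = -0.0004437 (det = 57700).
Flow direction (−∇h) has components (-0.002787 E, +0.0004437 N).
Azimuth = atan2(E, N) = atan2(-0.002787, +0.0004437) = 279.0° ≈ 279°.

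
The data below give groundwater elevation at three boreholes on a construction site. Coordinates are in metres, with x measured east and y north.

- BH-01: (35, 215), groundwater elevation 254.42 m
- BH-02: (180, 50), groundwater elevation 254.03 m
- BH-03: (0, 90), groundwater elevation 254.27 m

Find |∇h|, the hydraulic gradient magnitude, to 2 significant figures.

0.0018

With h = a·x + b·y + c and BH-01 as origin, the differences give:
  145·a + (-165)·b = -0.39
  (-35)·a + (-125)·b = -0.15
Eliminate b (×(-125) and ×(-165), subtract): -23900·a = 24.000 → a = ∂h/∂x = -0.001004
Back-substitute: b = ∂h/∂y = +0.001481.
|∇h| = √(-0.001004² + 0.001481²) = 0.001789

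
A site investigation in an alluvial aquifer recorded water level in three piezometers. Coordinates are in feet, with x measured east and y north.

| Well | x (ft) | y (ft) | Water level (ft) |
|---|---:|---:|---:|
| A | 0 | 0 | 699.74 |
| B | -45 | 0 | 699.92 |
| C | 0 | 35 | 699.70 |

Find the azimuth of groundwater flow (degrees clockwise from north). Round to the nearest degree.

∂h/∂x = (699.92 − 699.74) / (-45 − 0) = -0.004000
∂h/∂y = (699.70 − 699.74) / (35 − 0) = -0.001143
Flow direction (−∇h) has components (+0.004000 E, +0.001143 N).
Azimuth = atan2(E, N) = atan2(+0.004000, +0.001143) = 74.1° ≈ 074°.

074°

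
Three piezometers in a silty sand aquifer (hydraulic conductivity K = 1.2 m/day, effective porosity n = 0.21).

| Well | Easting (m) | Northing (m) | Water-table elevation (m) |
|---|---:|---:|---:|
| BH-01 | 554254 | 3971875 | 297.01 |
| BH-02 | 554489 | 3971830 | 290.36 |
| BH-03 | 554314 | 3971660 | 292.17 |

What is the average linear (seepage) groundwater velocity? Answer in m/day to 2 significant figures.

With h = a·x + b·y + c and BH-01 as origin, the differences give:
  235·a + (-45)·b = -6.65
  60·a + (-215)·b = -4.84
Eliminate b (×(-215) and ×(-45), subtract): -47825·a = 1211.950 → a = ∂h/∂x = -0.02534
Back-substitute: b = ∂h/∂y = +0.01544.
|∇h| = √(-0.02534² + 0.01544²) = 0.02967
Seepage velocity v = K·i/n = 1.2 × 0.02967 / 0.21 = 0.1695 m/day.

0.17 m/day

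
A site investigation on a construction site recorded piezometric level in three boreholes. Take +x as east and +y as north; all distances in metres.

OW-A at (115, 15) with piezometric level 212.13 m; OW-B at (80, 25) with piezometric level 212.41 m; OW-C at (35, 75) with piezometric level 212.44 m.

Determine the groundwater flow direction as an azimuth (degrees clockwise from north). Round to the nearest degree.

With h = a·x + b·y + c and OW-A as origin, the differences give:
  (-35)·a + 10·b = +0.28
  (-80)·a + 60·b = +0.31
Eliminate b (×60 and ×10, subtract): -1300·a = 13.700 → a = ∂h/∂x = -0.01054
Back-substitute: b = ∂h/∂y = -0.008885.
Flow direction (−∇h) has components (+0.01054 E, +0.008885 N).
Azimuth = atan2(E, N) = atan2(+0.01054, +0.008885) = 49.9° ≈ 050°.

050°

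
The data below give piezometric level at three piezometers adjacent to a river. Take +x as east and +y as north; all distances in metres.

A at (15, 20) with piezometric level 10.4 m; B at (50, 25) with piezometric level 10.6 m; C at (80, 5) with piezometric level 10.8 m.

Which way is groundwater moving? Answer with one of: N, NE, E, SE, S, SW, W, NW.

W

Three-point gradient (reference A): Δ to B = (35, 5, +0.2), Δ to C = (65, -15, +0.4).
∂h/∂x = +0.005882, ∂h/∂y = -0.001176 (det = -850).
Flow = −∇h = (-0.005882 east, +0.001176 north), which points west.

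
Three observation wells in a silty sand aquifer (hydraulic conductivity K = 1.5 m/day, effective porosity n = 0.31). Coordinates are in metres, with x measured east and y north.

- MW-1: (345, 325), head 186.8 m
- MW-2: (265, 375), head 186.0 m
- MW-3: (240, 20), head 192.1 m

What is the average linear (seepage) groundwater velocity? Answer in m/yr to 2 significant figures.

With h = a·x + b·y + c and MW-1 as origin, the differences give:
  (-80)·a + 50·b = -0.8
  (-105)·a + (-305)·b = +5.3
Eliminate b (×(-305) and ×50, subtract): 29650·a = -21.00 → a = ∂h/∂x = -0.0007083
Back-substitute: b = ∂h/∂y = -0.01713.
|∇h| = √(-0.0007083² + -0.01713²) = 0.01714
Seepage velocity v = K·i/n = 1.5 × 0.01714 / 0.31 = 0.08294 m/day = 30.29 m/yr.

30 m/yr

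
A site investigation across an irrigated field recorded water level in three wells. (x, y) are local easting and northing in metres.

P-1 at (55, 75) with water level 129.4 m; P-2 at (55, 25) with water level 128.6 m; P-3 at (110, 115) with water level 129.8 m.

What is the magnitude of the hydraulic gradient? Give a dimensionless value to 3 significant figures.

0.0166

Three-point gradient (reference P-1): Δ to P-2 = (0, -50, -0.8), Δ to P-3 = (55, 40, +0.4).
∂h/∂x = -0.004364, ∂h/∂y = +0.01600 (det = 2750).
|∇h| = √(-0.004364² + 0.01600²) = 0.01658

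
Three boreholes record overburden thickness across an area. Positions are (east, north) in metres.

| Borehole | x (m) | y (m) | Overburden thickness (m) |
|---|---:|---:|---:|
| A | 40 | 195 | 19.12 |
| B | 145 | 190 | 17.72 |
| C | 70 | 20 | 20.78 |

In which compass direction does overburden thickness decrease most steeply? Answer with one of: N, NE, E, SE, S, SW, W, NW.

Taking A as reference: B−A = (105, -5, -1.40); C−A = (30, -175, +1.66).
Solve a·Δx + b·Δy = Δd: det = 105·(-175) − 30·(-5) = -18225.
∂d/∂x = [(-1.40)·(-175) − (+1.66)·(-5)] / -18225 = -0.01390
∂d/∂y = [105·(+1.66) − 30·(-1.40)] / -18225 = -0.01187
Steepest decrease is along −∇f = (+0.01390 E, +0.01187 N) → northeast.

NE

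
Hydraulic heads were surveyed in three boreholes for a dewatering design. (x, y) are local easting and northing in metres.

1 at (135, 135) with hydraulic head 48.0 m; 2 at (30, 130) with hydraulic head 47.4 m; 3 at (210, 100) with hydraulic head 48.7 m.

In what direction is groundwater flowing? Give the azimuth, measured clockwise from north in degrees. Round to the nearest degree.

With h = a·x + b·y + c and 1 as origin, the differences give:
  (-105)·a + (-5)·b = -0.6
  75·a + (-35)·b = +0.7
Eliminate b (×(-35) and ×(-5), subtract): 4050·a = 24.50 → a = ∂h/∂x = +0.006049
Back-substitute: b = ∂h/∂y = -0.007037.
Flow direction (−∇h) has components (-0.006049 E, +0.007037 N).
Azimuth = atan2(E, N) = atan2(-0.006049, +0.007037) = 319.3° ≈ 319°.

319°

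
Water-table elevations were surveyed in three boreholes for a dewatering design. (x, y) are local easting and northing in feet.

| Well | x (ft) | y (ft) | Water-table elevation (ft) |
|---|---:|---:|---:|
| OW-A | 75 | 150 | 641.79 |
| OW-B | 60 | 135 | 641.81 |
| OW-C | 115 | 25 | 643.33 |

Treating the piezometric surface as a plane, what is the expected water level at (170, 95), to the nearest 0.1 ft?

Taking OW-A as reference: OW-B−OW-A = (-15, -15, +0.02); OW-C−OW-A = (40, -125, +1.54).
Solve a·Δx + b·Δy = Δh: det = (-15)·(-125) − 40·(-15) = 2475.
∂h/∂x = [(+0.02)·(-125) − (+1.54)·(-15)] / 2475 = +0.008323
∂h/∂y = [(-15)·(+1.54) − 40·(+0.02)] / 2475 = -0.009657
h(170, 95) = 641.79 + (+0.008323)·(95) + (-0.009657)·(-55) = 641.79 +0.791 +0.531 = 643.112 ft.

643.1 ft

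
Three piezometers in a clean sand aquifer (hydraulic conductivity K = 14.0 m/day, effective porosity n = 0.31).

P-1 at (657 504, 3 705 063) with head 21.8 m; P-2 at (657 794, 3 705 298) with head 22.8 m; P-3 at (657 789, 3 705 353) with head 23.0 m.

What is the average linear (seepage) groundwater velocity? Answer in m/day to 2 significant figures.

Differences from P-1: to P-2 (Δx, Δy, Δh) = (290, 235, +1.0); to P-3 = (285, 290, +1.2).
Determinant of the coordinate differences = 290·290 − 285·235 = 17125.
∂h/∂x = [(+1.0)·290 − (+1.2)·235] / 17125 = +0.0004672
∂h/∂y = [290·(+1.2) − 285·(+1.0)] / 17125 = +0.003679
|∇h| = √(0.0004672² + 0.003679²) = 0.003709
Seepage velocity v = K·i/n = 14.0 × 0.003709 / 0.31 = 0.1675 m/day.

0.17 m/day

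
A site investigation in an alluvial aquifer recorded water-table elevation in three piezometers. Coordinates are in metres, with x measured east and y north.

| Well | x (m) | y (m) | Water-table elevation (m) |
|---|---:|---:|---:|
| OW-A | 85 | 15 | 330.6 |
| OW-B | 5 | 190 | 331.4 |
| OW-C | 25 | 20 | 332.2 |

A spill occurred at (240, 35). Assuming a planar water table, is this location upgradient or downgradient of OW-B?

downgradient

Differences from OW-A: to OW-B (Δx, Δy, Δh) = (-80, 175, +0.8); to OW-C = (-60, 5, +1.6).
Determinant of the coordinate differences = (-80)·5 − (-60)·175 = 10100.
∂h/∂x = [(+0.8)·5 − (+1.6)·175] / 10100 = -0.02733
∂h/∂y = [(-80)·(+1.6) − (-60)·(+0.8)] / 10100 = -0.007921
Head at (240, 35) = 330.6 + (-0.02733)·(155) + (-0.007921)·(20) = 326.21 m.
That is lower than the 331.4 m at OW-B, so the point is downgradient.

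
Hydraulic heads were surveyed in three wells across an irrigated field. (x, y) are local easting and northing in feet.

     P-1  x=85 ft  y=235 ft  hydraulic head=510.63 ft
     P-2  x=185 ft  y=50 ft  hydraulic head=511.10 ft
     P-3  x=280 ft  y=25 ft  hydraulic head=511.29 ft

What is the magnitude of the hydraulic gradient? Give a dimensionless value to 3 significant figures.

Differences from P-1: to P-2 (Δx, Δy, Δh) = (100, -185, +0.47); to P-3 = (195, -210, +0.66).
Determinant of the coordinate differences = 100·(-210) − 195·(-185) = 15075.
∂h/∂x = [(+0.47)·(-210) − (+0.66)·(-185)] / 15075 = +0.001552
∂h/∂y = [100·(+0.66) − 195·(+0.47)] / 15075 = -0.001701
|∇h| = √(0.001552² + -0.001701²) = 0.002303

0.00230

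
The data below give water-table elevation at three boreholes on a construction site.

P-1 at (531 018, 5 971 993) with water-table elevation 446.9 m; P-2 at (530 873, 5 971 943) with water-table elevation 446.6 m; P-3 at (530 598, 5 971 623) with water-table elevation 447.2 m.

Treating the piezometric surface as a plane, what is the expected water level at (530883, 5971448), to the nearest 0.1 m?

449.2 m

Taking P-1 as reference: P-2−P-1 = (-145, -50, -0.3); P-3−P-1 = (-420, -370, +0.3).
Determinant of the coordinate differences = (-145)·(-370) − (-420)·(-50) = 32650.
∂h/∂x = [(-0.3)·(-370) − (+0.3)·(-50)] / 32650 = +0.003859
∂h/∂y = [(-145)·(+0.3) − (-420)·(-0.3)] / 32650 = -0.005191
h(530883, 5971448) = 446.9 + (+0.003859)·(-135) + (-0.005191)·(-545) = 446.9 -0.521 +2.829 = 449.208 m.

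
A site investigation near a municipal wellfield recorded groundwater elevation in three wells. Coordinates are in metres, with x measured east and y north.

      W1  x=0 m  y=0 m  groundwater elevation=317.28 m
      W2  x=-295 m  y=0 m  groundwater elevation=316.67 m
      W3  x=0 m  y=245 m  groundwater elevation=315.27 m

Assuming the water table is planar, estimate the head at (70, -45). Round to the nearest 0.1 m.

∂h/∂x = (316.67 − 317.28) / (-295 − 0) = +0.002068
∂h/∂y = (315.27 − 317.28) / (245 − 0) = -0.008204
h(70, -45) = 317.28 + (+0.002068)·(70) + (-0.008204)·(-45) = 317.28 +0.145 +0.369 = 317.794 m.

317.8 m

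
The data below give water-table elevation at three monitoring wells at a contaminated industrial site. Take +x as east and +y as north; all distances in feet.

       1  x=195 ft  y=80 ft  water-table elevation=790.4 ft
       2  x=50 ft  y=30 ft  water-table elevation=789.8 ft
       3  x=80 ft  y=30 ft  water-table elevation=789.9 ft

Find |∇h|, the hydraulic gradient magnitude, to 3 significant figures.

0.00407

Differences from 1: to 2 (Δx, Δy, Δh) = (-145, -50, -0.6); to 3 = (-115, -50, -0.5).
Solve a·Δx + b·Δy = Δh: det = (-145)·(-50) − (-115)·(-50) = 1500.
∂h/∂x = [(-0.6)·(-50) − (-0.5)·(-50)] / 1500 = +0.003333
∂h/∂y = [(-145)·(-0.5) − (-115)·(-0.6)] / 1500 = +0.002333
|∇h| = √(0.003333² + 0.002333²) = 0.004068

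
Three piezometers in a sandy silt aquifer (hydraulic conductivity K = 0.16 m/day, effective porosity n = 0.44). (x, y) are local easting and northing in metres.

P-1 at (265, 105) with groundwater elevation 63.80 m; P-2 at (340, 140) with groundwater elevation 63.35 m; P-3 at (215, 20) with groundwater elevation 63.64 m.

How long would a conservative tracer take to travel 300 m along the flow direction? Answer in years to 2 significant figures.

190 years

Differences from P-1: to P-2 (Δx, Δy, Δh) = (75, 35, -0.45); to P-3 = (-50, -85, -0.16).
Determinant of the coordinate differences = 75·(-85) − (-50)·35 = -4625.
∂h/∂x = [(-0.45)·(-85) − (-0.16)·35] / -4625 = -0.009481
∂h/∂y = [75·(-0.16) − (-50)·(-0.45)] / -4625 = +0.007459
|∇h| = √(-0.009481² + 0.007459²) = 0.01206
Seepage velocity v = K·i/n = 0.16 × 0.01206 / 0.44 = 0.004385 m/day.
t = 300 / 0.004385 = 6.842e+04 days = 187 years.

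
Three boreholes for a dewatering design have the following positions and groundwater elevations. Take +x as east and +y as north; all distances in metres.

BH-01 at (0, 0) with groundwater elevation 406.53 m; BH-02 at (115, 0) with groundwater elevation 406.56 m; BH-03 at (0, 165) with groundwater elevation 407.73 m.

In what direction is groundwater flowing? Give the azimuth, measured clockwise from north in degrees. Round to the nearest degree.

∂h/∂x = (406.56 − 406.53) / (115 − 0) = +0.0002609
∂h/∂y = (407.73 − 406.53) / (165 − 0) = +0.007273
Flow direction (−∇h) has components (-0.0002609 E, -0.007273 N).
Azimuth = atan2(E, N) = atan2(-0.0002609, -0.007273) = 182.1° ≈ 182°.

182°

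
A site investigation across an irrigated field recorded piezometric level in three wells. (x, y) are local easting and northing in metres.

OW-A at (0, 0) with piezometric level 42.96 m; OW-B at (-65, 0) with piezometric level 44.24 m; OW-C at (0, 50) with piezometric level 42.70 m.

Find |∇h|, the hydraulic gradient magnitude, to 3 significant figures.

0.0204

∂h/∂x = (44.24 − 42.96) / (-65 − 0) = -0.01969
∂h/∂y = (42.70 − 42.96) / (50 − 0) = -0.005200
|∇h| = √(-0.01969² + -0.005200²) = 0.02037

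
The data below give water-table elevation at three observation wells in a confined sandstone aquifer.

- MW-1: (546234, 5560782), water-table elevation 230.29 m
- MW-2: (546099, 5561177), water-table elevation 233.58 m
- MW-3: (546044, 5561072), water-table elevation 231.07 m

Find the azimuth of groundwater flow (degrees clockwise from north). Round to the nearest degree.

231°

Differences from MW-1: to MW-2 (Δx, Δy, Δh) = (-135, 395, +3.29); to MW-3 = (-190, 290, +0.78).
Solve a·Δx + b·Δy = Δh: det = (-135)·290 − (-190)·395 = 35900.
∂h/∂x = [(+3.29)·290 − (+0.78)·395] / 35900 = +0.01799
∂h/∂y = [(-135)·(+0.78) − (-190)·(+3.29)] / 35900 = +0.01448
Flow direction (−∇h) has components (-0.01799 E, -0.01448 N).
Azimuth = atan2(E, N) = atan2(-0.01799, -0.01448) = 231.2° ≈ 231°.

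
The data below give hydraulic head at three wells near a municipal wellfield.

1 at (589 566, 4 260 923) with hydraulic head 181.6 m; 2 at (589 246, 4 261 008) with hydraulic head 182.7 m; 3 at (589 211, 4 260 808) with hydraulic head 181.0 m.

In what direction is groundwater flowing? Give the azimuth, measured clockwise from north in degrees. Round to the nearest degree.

173°

Differences from 1: to 2 (Δx, Δy, Δh) = (-320, 85, +1.1); to 3 = (-355, -115, -0.6).
Solve a·Δx + b·Δy = Δh: det = (-320)·(-115) − (-355)·85 = 66975.
∂h/∂x = [(+1.1)·(-115) − (-0.6)·85] / 66975 = -0.001127
∂h/∂y = [(-320)·(-0.6) − (-355)·(+1.1)] / 66975 = +0.008697
Flow direction (−∇h) has components (+0.001127 E, -0.008697 N).
Azimuth = atan2(E, N) = atan2(+0.001127, -0.008697) = 172.6° ≈ 173°.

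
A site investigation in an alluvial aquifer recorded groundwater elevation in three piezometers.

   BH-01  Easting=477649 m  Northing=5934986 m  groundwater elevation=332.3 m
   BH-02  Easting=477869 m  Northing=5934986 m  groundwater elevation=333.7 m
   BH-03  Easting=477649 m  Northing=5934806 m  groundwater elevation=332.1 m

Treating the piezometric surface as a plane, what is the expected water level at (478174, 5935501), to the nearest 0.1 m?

∂h/∂x = (333.7 − 332.3) / (477869 − 477649) = +0.006364
∂h/∂y = (332.1 − 332.3) / (5934806 − 5934986) = +0.001111
h(478174, 5935501) = 332.3 + (+0.006364)·(525) + (+0.001111)·(515) = 332.3 +3.341 +0.572 = 336.213 m.

336.2 m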